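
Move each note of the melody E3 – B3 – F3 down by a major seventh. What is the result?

F2 C3 Gb2

A major seventh down from E3 gives F2.
B3: a seventh down reaches C, and 11 semitones makes it C3.
A major seventh down from F3 gives Gb2.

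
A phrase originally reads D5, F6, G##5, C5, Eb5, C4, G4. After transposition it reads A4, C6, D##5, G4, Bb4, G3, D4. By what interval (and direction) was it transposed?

From D5 to A4 is 4 letter names — a fourth of some quality.
A4 to D5 is 5 semitones, which makes it a perfect fourth; the second version is lower, so the direction is down.
Checking another pair — G4 → D4 — gives the same interval.

down a perfect fourth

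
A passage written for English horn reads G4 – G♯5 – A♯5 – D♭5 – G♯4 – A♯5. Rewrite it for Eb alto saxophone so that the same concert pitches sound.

A4 A#5 B#5 Eb5 A#4 B#5

First find concert pitch: the English horn sounds a perfect fifth below written, so G4 G♯5 A♯5 D♭5 G♯4 A♯5 sounds C4 C#5 D#5 Gb4 C#4 D#5.
Then write for Eb alto saxophone: it sounds a major sixth below written, so the part must be a major sixth above concert.
C4 → A4
C#5 → A#5
D#5 → B#5
Gb4 → Eb5
C#4 → A#4
D#5 → B#5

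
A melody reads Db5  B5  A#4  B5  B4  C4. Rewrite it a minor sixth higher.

Bbb5 G6 F#5 G6 G5 Ab4

Db5 -> Bbb5
B5 -> G6
A#4 -> F#5
B5 -> G6
B4 -> G5
C4 -> Ab4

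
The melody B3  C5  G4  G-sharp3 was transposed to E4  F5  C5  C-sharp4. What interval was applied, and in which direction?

up a perfect fourth

From B3 to E4 is 4 letter names — a fourth of some quality.
B3 to E4 is 5 semitones, which makes it a perfect fourth; the second version is higher, so the direction is up.
Checking another pair — G#3 → C#4 — gives the same interval.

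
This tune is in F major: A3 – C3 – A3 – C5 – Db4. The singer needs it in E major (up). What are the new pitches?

G#4 B3 G#4 B5 C5

From F up to E is a major seventh; apply that to each pitch.
A3 -> G#4
C3 -> B3
A3 -> G#4
C5 -> B5
Db4 -> C5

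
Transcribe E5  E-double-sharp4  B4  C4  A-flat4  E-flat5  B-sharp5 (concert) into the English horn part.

Written C4 sounds as F3 on the English horn, so concert pitches are written a perfect fifth up.
E5 becomes B5
E##4 becomes B##4
B4 becomes F#5
C4 becomes G4
Ab4 becomes Eb5
Eb5 becomes Bb5
B#5 becomes F##6

B5 B##4 F#5 G4 Eb5 Bb5 F##6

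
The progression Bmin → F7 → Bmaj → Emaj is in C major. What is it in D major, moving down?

C major down to D major is a minor seventh; each chord root moves by that interval while the quality stays the same.
Bmin: root B down a minor seventh → C#, giving C#min.
F7: root F down a minor seventh → G, giving G7.
Bmaj: root B down a minor seventh → C#, giving C#maj.
Emaj: root E down a minor seventh → F#, giving F#maj.

C#min G7 C#maj F#maj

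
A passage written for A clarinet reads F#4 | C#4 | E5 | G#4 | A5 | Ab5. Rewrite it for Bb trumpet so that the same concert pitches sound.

E#4 B#3 D#5 F##4 G#5 G5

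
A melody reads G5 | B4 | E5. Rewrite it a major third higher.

B5 D#5 G#5

G5 up a major third is B5.
B4 up a major third is D#5.
E5 up a major third is G#5.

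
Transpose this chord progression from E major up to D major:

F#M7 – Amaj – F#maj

EM7 Gmaj Emaj

E major up to D major is a minor seventh; each chord root moves by that interval while the quality stays the same.
F#M7: root F# up a minor seventh → E, giving EM7.
Amaj: root A up a minor seventh → G, giving Gmaj.
F#maj: root F# up a minor seventh → E, giving Emaj.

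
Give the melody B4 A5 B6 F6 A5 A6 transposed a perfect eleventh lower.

F#3 E4 F#5 C5 E4 E5

B4 -> F#3
A5 -> E4
B6 -> F#5
F6 -> C5
A5 -> E4
A6 -> E5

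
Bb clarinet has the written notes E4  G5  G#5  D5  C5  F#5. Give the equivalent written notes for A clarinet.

First find concert pitch: the Bb clarinet sounds a major second below written, so E4 G5 G#5 D5 C5 F#5 sounds D4 F5 F#5 C5 Bb4 E5.
Then write for A clarinet: it sounds a minor third below written, so the part must be a minor third above concert.
D4 → F4
F5 → Ab5
F#5 → A5
C5 → Eb5
Bb4 → Db5
E5 → G5

F4 Ab5 A5 Eb5 Db5 G5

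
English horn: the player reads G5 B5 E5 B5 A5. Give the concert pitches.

C5 E5 A4 E5 D5

Written C4 on the English horn sounds as F3, a perfect fifth lower; apply that shift to every note.
G5 gives C5
B5 gives E5
E5 gives A4
B5 gives E5
A5 gives D5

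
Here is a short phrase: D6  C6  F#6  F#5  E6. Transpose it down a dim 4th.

D6 gives A#5
C6 gives G#5
F#6 gives C##6
F#5 gives C##5
E6 gives B#5

A#5 G#5 C##6 C##5 B#5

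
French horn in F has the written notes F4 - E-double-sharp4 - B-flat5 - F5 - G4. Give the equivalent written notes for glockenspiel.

Bb1 A##1 Eb3 Bb2 C2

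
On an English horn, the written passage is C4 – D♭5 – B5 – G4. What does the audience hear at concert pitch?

F3 Gb4 E5 C4

Written C4 on the English horn sounds as F3, a perfect fifth lower; apply that shift to every note.
C4 -> F3
Db5 -> Gb4
B5 -> E5
G4 -> C4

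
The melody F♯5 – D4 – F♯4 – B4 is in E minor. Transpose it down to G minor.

A4 F3 A3 D4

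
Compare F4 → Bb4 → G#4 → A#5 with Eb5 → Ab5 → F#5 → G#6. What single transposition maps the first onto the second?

up a minor seventh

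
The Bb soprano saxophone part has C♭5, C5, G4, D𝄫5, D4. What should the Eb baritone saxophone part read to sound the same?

Gb6 G6 D6 Abb6 A5

First find concert pitch: the Bb soprano saxophone sounds a major second below written, so C♭5 C5 G4 D𝄫5 D4 sounds Bbb4 Bb4 F4 Cbb5 C4.
Then write for Eb baritone saxophone: it sounds a major thirteenth below written, so the part must be a major thirteenth above concert.
Bbb4 → Gb6
Bb4 → G6
F4 → D6
Cbb5 → Abb6
C4 → A5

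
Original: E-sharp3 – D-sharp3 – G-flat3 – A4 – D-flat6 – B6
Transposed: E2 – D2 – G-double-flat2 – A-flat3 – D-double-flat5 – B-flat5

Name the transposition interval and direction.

From E#3 to E2 is 8 letter names — an octave of some quality.
E2 to E#3 is 13 semitones, which makes it an augmented octave; the second version is lower, so the direction is down.
Checking another pair — B6 → Bb5 — gives the same interval.

down an augmented octave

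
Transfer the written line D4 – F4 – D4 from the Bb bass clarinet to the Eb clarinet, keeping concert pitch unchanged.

A2 C3 A2

First find concert pitch: the Bb bass clarinet sounds a major ninth below written, so D4 F4 D4 sounds C3 Eb3 C3.
Then write for Eb clarinet: it sounds a minor third above written, so the part must be a minor third below concert.
C3 → A2
Eb3 → C3
C3 → A2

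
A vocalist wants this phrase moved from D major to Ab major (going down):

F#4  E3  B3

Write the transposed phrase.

D major to Ab major down is an augmented fourth, so every note moves down by that interval.
F#4 → C4
E3 → Bb2
B3 → F3

C4 Bb2 F3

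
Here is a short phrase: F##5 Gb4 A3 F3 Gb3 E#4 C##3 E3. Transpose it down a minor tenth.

D##4 Eb3 F#2 D2 Eb2 C##3 A##1 C#2

F##5 gives D##4
Gb4 gives Eb3
A3 gives F#2
F3 gives D2
Gb3 gives Eb2
E#4 gives C##3
C##3 gives A##1
E3 gives C#2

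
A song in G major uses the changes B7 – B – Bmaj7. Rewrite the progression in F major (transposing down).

G major down to F major is a major second; each chord root moves by that interval while the quality stays the same.
B7: root B down a major second → A, giving A7.
B: root B down a major second → A, giving A.
Bmaj7: root B down a major second → A, giving Amaj7.

A7 A Amaj7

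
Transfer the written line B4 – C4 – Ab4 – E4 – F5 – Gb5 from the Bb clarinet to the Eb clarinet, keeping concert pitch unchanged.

F#4 G3 Eb4 B3 C5 Db5

First find concert pitch: the Bb clarinet sounds a major second below written, so B4 C4 Ab4 E4 F5 Gb5 sounds A4 Bb3 Gb4 D4 Eb5 Fb5.
Then write for Eb clarinet: it sounds a minor third above written, so the part must be a minor third below concert.
A4 → F#4
Bb3 → G3
Gb4 → Eb4
D4 → B3
Eb5 → C5
Fb5 → Db5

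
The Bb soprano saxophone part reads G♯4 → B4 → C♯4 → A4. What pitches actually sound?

F#4 A4 B3 G4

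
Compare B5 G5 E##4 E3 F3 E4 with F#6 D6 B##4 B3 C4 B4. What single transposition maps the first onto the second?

up a perfect fifth

From B5 to F#6 is 5 letter names — a fifth of some quality.
B5 to F#6 is 7 semitones, which makes it a perfect fifth; the second version is higher, so the direction is up.
Checking another pair — E4 → B4 — gives the same interval.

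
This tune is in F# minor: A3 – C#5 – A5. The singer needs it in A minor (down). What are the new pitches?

From F# down to A is a major sixth; apply that to each pitch.
A3 becomes C3
C#5 becomes E4
A5 becomes C5

C3 E4 C5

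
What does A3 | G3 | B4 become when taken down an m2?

A3 to G#3
G3 to F#3
B4 to A#4

G#3 F#3 A#4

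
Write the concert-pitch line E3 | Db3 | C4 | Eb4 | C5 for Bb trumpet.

F#3 Eb3 D4 F4 D5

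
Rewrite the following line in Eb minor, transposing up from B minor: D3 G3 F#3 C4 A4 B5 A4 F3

From B up to Eb is a diminished fourth; apply that to each pitch.
D3 → Gb3
G3 → Cb4
F#3 → Bb3
C4 → Fb4
A4 → Db5
B5 → Eb6
A4 → Db5
F3 → Bbb3

Gb3 Cb4 Bb3 Fb4 Db5 Eb6 Db5 Bbb3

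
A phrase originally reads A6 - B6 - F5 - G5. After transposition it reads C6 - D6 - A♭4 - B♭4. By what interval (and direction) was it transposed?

down a major sixth

Take the first pair: A6 → C6. A to C spans 6 letter names, so the interval is some kind of sixth.
C6 to A6 is 9 semitones, which makes it a major sixth; the second version is lower, so the direction is down.
Checking another pair — G5 → Bb4 — gives the same interval.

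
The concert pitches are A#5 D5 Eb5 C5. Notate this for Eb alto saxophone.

F##6 B5 C6 A5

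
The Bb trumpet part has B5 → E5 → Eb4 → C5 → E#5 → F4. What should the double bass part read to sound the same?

A6 D6 Db5 Bb5 D#6 Eb5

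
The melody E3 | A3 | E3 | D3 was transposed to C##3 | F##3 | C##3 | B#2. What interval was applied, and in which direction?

From E3 to C##3 is 3 letter names — a third of some quality.
C##3 to E3 is 2 semitones, which makes it a diminished third; the second version is lower, so the direction is down.
Checking another pair — D3 → B#2 — gives the same interval.

down a diminished third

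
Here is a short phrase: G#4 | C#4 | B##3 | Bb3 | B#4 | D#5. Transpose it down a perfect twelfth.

C#3 F#2 E##2 Eb2 E#3 G#3

G#4 to C#3
C#4 to F#2
B##3 to E##2
Bb3 to Eb2
B#4 to E#3
D#5 to G#3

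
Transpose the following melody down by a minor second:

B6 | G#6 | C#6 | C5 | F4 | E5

B6 -> A#6
G#6 -> F##6
C#6 -> B#5
C5 -> B4
F4 -> E4
E5 -> D#5

A#6 F##6 B#5 B4 E4 D#5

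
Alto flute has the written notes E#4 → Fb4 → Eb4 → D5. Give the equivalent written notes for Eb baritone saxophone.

First find concert pitch: the alto flute sounds a perfect fourth below written, so E#4 Fb4 Eb4 D5 sounds B#3 Cb4 Bb3 A4.
Then write for Eb baritone saxophone: it sounds a major thirteenth below written, so the part must be a major thirteenth above concert.
B#3 → G##5
Cb4 → Ab5
Bb3 → G5
A4 → F#6

G##5 Ab5 G5 F#6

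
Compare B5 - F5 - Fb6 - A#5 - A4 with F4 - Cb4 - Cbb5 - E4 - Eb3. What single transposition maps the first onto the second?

down an augmented eleventh

Take the first pair: B5 → F4. B to F spans 11 letter names, so the interval is some kind of eleventh.
F4 to B5 is 18 semitones, which makes it an augmented eleventh; the second version is lower, so the direction is down.
Checking another pair — A4 → Eb3 — gives the same interval.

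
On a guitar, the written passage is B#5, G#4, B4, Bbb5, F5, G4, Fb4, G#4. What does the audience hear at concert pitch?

B#4 G#3 B3 Bbb4 F4 G3 Fb3 G#3

Written C4 on the guitar sounds as C3, a perfect octave lower; apply that shift to every note.
B#5 becomes B#4
G#4 becomes G#3
B4 becomes B3
Bbb5 becomes Bbb4
F5 becomes F4
G4 becomes G3
Fb4 becomes Fb3
G#4 becomes G#3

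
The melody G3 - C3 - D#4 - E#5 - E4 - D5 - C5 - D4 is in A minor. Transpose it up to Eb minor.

Db4 Gb3 A4 B5 Bb4 Ab5 Gb5 Ab4

A minor to Eb minor up is a diminished fifth, so every note moves up by that interval.
G3 to Db4
C3 to Gb3
D#4 to A4
E#5 to B5
E4 to Bb4
D5 to Ab5
C5 to Gb5
D4 to Ab4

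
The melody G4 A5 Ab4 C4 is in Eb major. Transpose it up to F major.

From Eb up to F is a major second; apply that to each pitch.
G4 → A4
A5 → B5
Ab4 → Bb4
C4 → D4

A4 B5 Bb4 D4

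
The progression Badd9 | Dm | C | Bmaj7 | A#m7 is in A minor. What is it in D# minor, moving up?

E#add9 G#m F# E#maj7 D##m7

A minor up to D# minor is an augmented fourth; each chord root moves by that interval while the quality stays the same.
Badd9: root B up an augmented fourth → E#, giving E#add9.
Dm: root D up an augmented fourth → G#, giving G#m.
C: root C up an augmented fourth → F#, giving F#.
Bmaj7: root B up an augmented fourth → E#, giving E#maj7.
A#m7: root A# up an augmented fourth → D##, giving D##m7.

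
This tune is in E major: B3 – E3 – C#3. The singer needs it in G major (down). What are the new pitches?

D3 G2 E2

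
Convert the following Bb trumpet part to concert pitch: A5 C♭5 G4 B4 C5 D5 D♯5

G5 Bbb4 F4 A4 Bb4 C5 C#5

The Bb trumpet sounds a major second below written, so transpose each written note down a major second.
A5 -> G5
Cb5 -> Bbb4
G4 -> F4
B4 -> A4
C5 -> Bb4
D5 -> C5
D#5 -> C#5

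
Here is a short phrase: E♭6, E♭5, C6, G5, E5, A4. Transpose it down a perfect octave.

Eb5 Eb4 C5 G4 E4 A3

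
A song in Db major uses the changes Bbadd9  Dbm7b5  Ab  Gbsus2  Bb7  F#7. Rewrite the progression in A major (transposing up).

Db major up to A major is an augmented fifth; each chord root moves by that interval while the quality stays the same.
Bbadd9: root Bb up an augmented fifth → F#, giving F#add9.
Dbm7b5: root Db up an augmented fifth → A, giving Am7b5.
Ab: root Ab up an augmented fifth → E, giving E.
Gbsus2: root Gb up an augmented fifth → D, giving Dsus2.
Bb7: root Bb up an augmented fifth → F#, giving F#7.
F#7: root F# up an augmented fifth → C##, giving C##7.

F#add9 Am7b5 E Dsus2 F#7 C##7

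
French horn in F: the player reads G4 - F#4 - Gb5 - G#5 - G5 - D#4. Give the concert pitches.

C4 B3 Cb5 C#5 C5 G#3

Written C4 on the French horn in F sounds as F3, a perfect fifth lower; apply that shift to every note.
G4 gives C4
F#4 gives B3
Gb5 gives Cb5
G#5 gives C#5
G5 gives C5
D#4 gives G#3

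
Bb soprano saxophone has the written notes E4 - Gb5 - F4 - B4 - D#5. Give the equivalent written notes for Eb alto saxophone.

B4 Db6 C5 F#5 A#5

First find concert pitch: the Bb soprano saxophone sounds a major second below written, so E4 Gb5 F4 B4 D#5 sounds D4 Fb5 Eb4 A4 C#5.
Then write for Eb alto saxophone: it sounds a major sixth below written, so the part must be a major sixth above concert.
D4 → B4
Fb5 → Db6
Eb4 → C5
A4 → F#5
C#5 → A#5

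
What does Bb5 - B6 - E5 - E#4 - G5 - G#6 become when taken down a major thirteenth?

Db4 D5 G3 G#2 Bb3 B4

Bb5 down a major thirteenth is Db4.
B6 down a major thirteenth is D5.
E5: a thirteenth down reaches G, and 21 semitones makes it G3.
E#4 down a major thirteenth is G#2.
A major thirteenth down from G5 gives Bb3.
G#6 down a major thirteenth is B4.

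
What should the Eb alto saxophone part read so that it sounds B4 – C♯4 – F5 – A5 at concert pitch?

The Eb alto saxophone sounds a major sixth below written, so the written part must be a major sixth above concert — transpose each note up.
B4 to G#5
C#4 to A#4
F5 to D6
A5 to F#6

G#5 A#4 D6 F#6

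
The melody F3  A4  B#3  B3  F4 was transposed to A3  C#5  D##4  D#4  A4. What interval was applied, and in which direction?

up a major third

From F3 to A3 is 3 letter names — a third of some quality.
F3 to A3 is 4 semitones, which makes it a major third; the second version is higher, so the direction is up.
Checking another pair — F4 → A4 — gives the same interval.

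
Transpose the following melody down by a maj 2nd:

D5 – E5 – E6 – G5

A major second down from D5 gives C5.
E5: a second down reaches D, and 2 semitones makes it D5.
E6: a second down reaches D, and 2 semitones makes it D6.
A major second down from G5 gives F5.

C5 D5 D6 F5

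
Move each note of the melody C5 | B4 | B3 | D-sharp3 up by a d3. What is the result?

Ebb5 Db5 Db4 F3

C5 gives Ebb5
B4 gives Db5
B3 gives Db4
D#3 gives F3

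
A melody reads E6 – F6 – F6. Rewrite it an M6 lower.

A major sixth down from E6 gives G5.
A major sixth down from F6 gives Ab5.
F6: a sixth down reaches A, and 9 semitones makes it Ab5.

G5 Ab5 Ab5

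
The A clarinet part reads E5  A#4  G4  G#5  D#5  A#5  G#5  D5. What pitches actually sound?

The A clarinet sounds a minor third below written, so transpose each written note down a minor third.
E5 -> C#5
A#4 -> F##4
G4 -> E4
G#5 -> E#5
D#5 -> B#4
A#5 -> F##5
G#5 -> E#5
D5 -> B4

C#5 F##4 E4 E#5 B#4 F##5 E#5 B4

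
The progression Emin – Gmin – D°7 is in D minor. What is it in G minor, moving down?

D minor down to G minor is a perfect fifth; each chord root moves by that interval while the quality stays the same.
Emin: root E down a perfect fifth → A, giving Amin.
Gmin: root G down a perfect fifth → C, giving Cmin.
D°7: root D down a perfect fifth → G, giving G°7.

Amin Cmin G°7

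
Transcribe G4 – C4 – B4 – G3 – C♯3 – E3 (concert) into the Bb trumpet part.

A4 D4 C#5 A3 D#3 F#3

Written C4 sounds as Bb3 on the Bb trumpet, so concert pitches are written a major second up.
G4 becomes A4
C4 becomes D4
B4 becomes C#5
G3 becomes A3
C#3 becomes D#3
E3 becomes F#3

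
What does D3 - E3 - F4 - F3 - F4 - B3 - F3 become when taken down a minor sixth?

F#2 G#2 A3 A2 A3 D#3 A2

A minor sixth down from D3 gives F#2.
E3 down a minor sixth is G#2.
A minor sixth down from F4 gives A3.
F3: a sixth down reaches A, and 8 semitones makes it A2.
F4: a sixth down reaches A, and 8 semitones makes it A3.
B3: a sixth down reaches D, and 8 semitones makes it D#3.
F3: a sixth down reaches A, and 8 semitones makes it A2.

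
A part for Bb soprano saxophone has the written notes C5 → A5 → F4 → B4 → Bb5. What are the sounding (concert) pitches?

The Bb soprano saxophone sounds a major second below written, so transpose each written note down a major second.
C5 to Bb4
A5 to G5
F4 to Eb4
B4 to A4
Bb5 to Ab5

Bb4 G5 Eb4 A4 Ab5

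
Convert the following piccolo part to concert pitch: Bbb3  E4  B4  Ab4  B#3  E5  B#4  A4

Written C4 on the piccolo sounds as C5, a perfect octave higher; apply that shift to every note.
Bbb3 -> Bbb4
E4 -> E5
B4 -> B5
Ab4 -> Ab5
B#3 -> B#4
E5 -> E6
B#4 -> B#5
A4 -> A5

Bbb4 E5 B5 Ab5 B#4 E6 B#5 A5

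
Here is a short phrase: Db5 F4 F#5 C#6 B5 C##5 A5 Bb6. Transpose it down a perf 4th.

Ab4 C4 C#5 G#5 F#5 G##4 E5 F6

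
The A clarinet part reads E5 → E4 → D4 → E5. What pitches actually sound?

C#5 C#4 B3 C#5

Written C4 on the A clarinet sounds as A3, a minor third lower; apply that shift to every note.
E5 gives C#5
E4 gives C#4
D4 gives B3
E5 gives C#5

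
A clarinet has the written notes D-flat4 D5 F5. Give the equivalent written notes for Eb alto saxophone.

G4 G#5 B5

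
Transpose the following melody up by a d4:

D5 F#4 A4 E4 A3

Gb5 Bb4 Db5 Ab4 Db4

D5 gives Gb5
F#4 gives Bb4
A4 gives Db5
E4 gives Ab4
A3 gives Db4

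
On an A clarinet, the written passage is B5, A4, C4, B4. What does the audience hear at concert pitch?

G#5 F#4 A3 G#4

The A clarinet sounds a minor third below written, so transpose each written note down a minor third.
B5 → G#5
A4 → F#4
C4 → A3
B4 → G#4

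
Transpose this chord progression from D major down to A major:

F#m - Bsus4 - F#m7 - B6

C#m F#sus4 C#m7 F#6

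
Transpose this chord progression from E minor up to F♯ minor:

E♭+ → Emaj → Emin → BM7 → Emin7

F+ F#maj F#min C#M7 F#min7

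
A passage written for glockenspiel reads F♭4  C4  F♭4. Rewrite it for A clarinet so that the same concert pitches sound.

Abb6 Eb6 Abb6

First find concert pitch: the glockenspiel sounds a perfect fifteenth above written, so F♭4 C4 F♭4 sounds Fb6 C6 Fb6.
Then write for A clarinet: it sounds a minor third below written, so the part must be a minor third above concert.
Fb6 → Abb6
C6 → Eb6
Fb6 → Abb6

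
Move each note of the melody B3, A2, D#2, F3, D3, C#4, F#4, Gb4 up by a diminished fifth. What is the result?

F4 Eb3 A2 Cb4 Ab3 G4 C5 Dbb5

B3 to F4
A2 to Eb3
D#2 to A2
F3 to Cb4
D3 to Ab3
C#4 to G4
F#4 to C5
Gb4 to Dbb5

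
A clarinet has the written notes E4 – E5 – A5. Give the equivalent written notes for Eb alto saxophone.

A#4 A#5 D#6

First find concert pitch: the A clarinet sounds a minor third below written, so E4 E5 A5 sounds C#4 C#5 F#5.
Then write for Eb alto saxophone: it sounds a major sixth below written, so the part must be a major sixth above concert.
C#4 → A#4
C#5 → A#5
F#5 → D#6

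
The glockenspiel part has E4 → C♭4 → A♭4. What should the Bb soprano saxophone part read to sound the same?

F#6 Db6 Bb6

First find concert pitch: the glockenspiel sounds a perfect fifteenth above written, so E4 C♭4 A♭4 sounds E6 Cb6 Ab6.
Then write for Bb soprano saxophone: it sounds a major second below written, so the part must be a major second above concert.
E6 → F#6
Cb6 → Db6
Ab6 → Bb6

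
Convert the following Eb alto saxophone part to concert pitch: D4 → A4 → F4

The Eb alto saxophone sounds a major sixth below written, so transpose each written note down a major sixth.
D4 gives F3
A4 gives C4
F4 gives Ab3

F3 C4 Ab3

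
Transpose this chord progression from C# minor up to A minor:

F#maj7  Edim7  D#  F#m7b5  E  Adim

C# minor up to A minor is a minor sixth; each chord root moves by that interval while the quality stays the same.
F#maj7: root F# up a minor sixth → D, giving Dmaj7.
Edim7: root E up a minor sixth → C, giving Cdim7.
D#: root D# up a minor sixth → B, giving B.
F#m7b5: root F# up a minor sixth → D, giving Dm7b5.
E: root E up a minor sixth → C, giving C.
Adim: root A up a minor sixth → F, giving Fdim.

Dmaj7 Cdim7 B Dm7b5 C Fdim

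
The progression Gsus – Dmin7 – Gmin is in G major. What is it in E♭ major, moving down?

Ebsus Bbmin7 Ebmin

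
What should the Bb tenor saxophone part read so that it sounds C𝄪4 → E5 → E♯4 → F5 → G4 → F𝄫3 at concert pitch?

D##5 F#6 F##5 G6 A5 Gbb4

The Bb tenor saxophone sounds a major ninth below written, so the written part must be a major ninth above concert — transpose each note up.
C##4 to D##5
E5 to F#6
E#4 to F##5
F5 to G6
G4 to A5
Fbb3 to Gbb4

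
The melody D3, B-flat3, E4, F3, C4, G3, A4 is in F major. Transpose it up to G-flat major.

From F up to G-flat is a minor second; apply that to each pitch.
D3 -> Eb3
Bb3 -> Cb4
E4 -> F4
F3 -> Gb3
C4 -> Db4
G3 -> Ab3
A4 -> Bb4

Eb3 Cb4 F4 Gb3 Db4 Ab3 Bb4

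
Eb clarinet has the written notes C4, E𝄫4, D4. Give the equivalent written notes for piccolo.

Eb3 Gbb3 F3

First find concert pitch: the Eb clarinet sounds a minor third above written, so C4 E𝄫4 D4 sounds Eb4 Gbb4 F4.
Then write for piccolo: it sounds a perfect octave above written, so the part must be a perfect octave below concert.
Eb4 → Eb3
Gbb4 → Gbb3
F4 → F3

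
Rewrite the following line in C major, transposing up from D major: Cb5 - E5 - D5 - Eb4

Bbb5 D6 C6 Db5

D major to C major up is a minor seventh, so every note moves up by that interval.
Cb5 -> Bbb5
E5 -> D6
D5 -> C6
Eb4 -> Db5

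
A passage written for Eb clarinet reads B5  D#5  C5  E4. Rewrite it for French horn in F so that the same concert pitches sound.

First find concert pitch: the Eb clarinet sounds a minor third above written, so B5 D#5 C5 E4 sounds D6 F#5 Eb5 G4.
Then write for French horn in F: it sounds a perfect fifth below written, so the part must be a perfect fifth above concert.
D6 → A6
F#5 → C#6
Eb5 → Bb5
G4 → D5

A6 C#6 Bb5 D5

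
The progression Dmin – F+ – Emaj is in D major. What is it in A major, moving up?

D major up to A major is a perfect fifth; each chord root moves by that interval while the quality stays the same.
Dmin: root D up a perfect fifth → A, giving Amin.
F+: root F up a perfect fifth → C, giving C+.
Emaj: root E up a perfect fifth → B, giving Bmaj.

Amin C+ Bmaj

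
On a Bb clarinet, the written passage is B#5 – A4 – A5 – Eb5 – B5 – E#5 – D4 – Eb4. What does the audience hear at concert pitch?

The Bb clarinet sounds a major second below written, so transpose each written note down a major second.
B#5 to A#5
A4 to G4
A5 to G5
Eb5 to Db5
B5 to A5
E#5 to D#5
D4 to C4
Eb4 to Db4

A#5 G4 G5 Db5 A5 D#5 C4 Db4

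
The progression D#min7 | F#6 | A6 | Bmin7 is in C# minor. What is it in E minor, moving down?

F#min7 A6 C6 Dmin7

C# minor down to E minor is a major sixth; each chord root moves by that interval while the quality stays the same.
D#min7: root D# down a major sixth → F#, giving F#min7.
F#6: root F# down a major sixth → A, giving A6.
A6: root A down a major sixth → C, giving C6.
Bmin7: root B down a major sixth → D, giving Dmin7.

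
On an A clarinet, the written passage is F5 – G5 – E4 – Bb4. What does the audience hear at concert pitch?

D5 E5 C#4 G4

Written C4 on the A clarinet sounds as A3, a minor third lower; apply that shift to every note.
F5 gives D5
G5 gives E5
E4 gives C#4
Bb4 gives G4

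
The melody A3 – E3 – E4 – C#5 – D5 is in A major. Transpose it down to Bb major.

A major to Bb major down is a major seventh, so every note moves down by that interval.
A3 to Bb2
E3 to F2
E4 to F3
C#5 to D4
D5 to Eb4

Bb2 F2 F3 D4 Eb4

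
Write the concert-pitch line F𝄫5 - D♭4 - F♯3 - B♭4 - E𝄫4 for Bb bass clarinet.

Gbb6 Eb5 G#4 C6 Fb5

Written C4 sounds as Bb2 on the Bb bass clarinet, so concert pitches are written a major ninth up.
Fbb5 gives Gbb6
Db4 gives Eb5
F#3 gives G#4
Bb4 gives C6
Ebb4 gives Fb5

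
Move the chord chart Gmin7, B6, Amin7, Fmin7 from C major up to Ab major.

Ebmin7 G6 Fmin7 Dbmin7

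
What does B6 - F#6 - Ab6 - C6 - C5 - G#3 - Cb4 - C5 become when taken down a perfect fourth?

F#6 C#6 Eb6 G5 G4 D#3 Gb3 G4

B6 down a perfect fourth is F#6.
F#6: a fourth down reaches C, and 5 semitones makes it C#6.
Ab6 down a perfect fourth is Eb6.
C6 down a perfect fourth is G5.
C5: a fourth down reaches G, and 5 semitones makes it G4.
G#3 down a perfect fourth is D#3.
A perfect fourth down from Cb4 gives Gb3.
C5: a fourth down reaches G, and 5 semitones makes it G4.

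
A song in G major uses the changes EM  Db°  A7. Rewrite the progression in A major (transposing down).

F#M Eb° B7

G major down to A major is a minor seventh; each chord root moves by that interval while the quality stays the same.
EM: root E down a minor seventh → F#, giving F#M.
Db°: root Db down a minor seventh → Eb, giving Eb°.
A7: root A down a minor seventh → B, giving B7.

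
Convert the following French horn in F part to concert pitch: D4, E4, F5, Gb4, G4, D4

The French horn in F sounds a perfect fifth below written, so transpose each written note down a perfect fifth.
D4 to G3
E4 to A3
F5 to Bb4
Gb4 to Cb4
G4 to C4
D4 to G3

G3 A3 Bb4 Cb4 C4 G3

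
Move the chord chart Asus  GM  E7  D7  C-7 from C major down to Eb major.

C major down to Eb major is a major sixth; each chord root moves by that interval while the quality stays the same.
Asus: root A down a major sixth → C, giving Csus.
GM: root G down a major sixth → Bb, giving BbM.
E7: root E down a major sixth → G, giving G7.
D7: root D down a major sixth → F, giving F7.
C-7: root C down a major sixth → Eb, giving Eb-7.

Csus BbM G7 F7 Eb-7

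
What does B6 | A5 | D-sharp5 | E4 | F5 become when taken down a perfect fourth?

A perfect fourth down from B6 gives F#6.
A perfect fourth down from A5 gives E5.
A perfect fourth down from D#5 gives A#4.
E4: a fourth down reaches B, and 5 semitones makes it B3.
A perfect fourth down from F5 gives C5.

F#6 E5 A#4 B3 C5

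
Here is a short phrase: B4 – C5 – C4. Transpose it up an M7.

B4 gives A#5
C5 gives B5
C4 gives B4

A#5 B5 B4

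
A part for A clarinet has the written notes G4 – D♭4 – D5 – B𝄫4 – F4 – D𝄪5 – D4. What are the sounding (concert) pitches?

The A clarinet sounds a minor third below written, so transpose each written note down a minor third.
G4 becomes E4
Db4 becomes Bb3
D5 becomes B4
Bbb4 becomes Gb4
F4 becomes D4
D##5 becomes B##4
D4 becomes B3

E4 Bb3 B4 Gb4 D4 B##4 B3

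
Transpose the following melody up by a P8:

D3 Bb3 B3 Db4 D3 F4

D4 Bb4 B4 Db5 D4 F5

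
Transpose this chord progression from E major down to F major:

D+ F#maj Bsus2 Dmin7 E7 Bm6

Eb+ Gmaj Csus2 Ebmin7 F7 Cm6

E major down to F major is a major seventh; each chord root moves by that interval while the quality stays the same.
D+: root D down a major seventh → Eb, giving Eb+.
F#maj: root F# down a major seventh → G, giving Gmaj.
Bsus2: root B down a major seventh → C, giving Csus2.
Dmin7: root D down a major seventh → Eb, giving Ebmin7.
E7: root E down a major seventh → F, giving F7.
Bm6: root B down a major seventh → C, giving Cm6.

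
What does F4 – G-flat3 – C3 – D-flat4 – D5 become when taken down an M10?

Db3 Ebb2 Ab1 Bbb2 Bb3

F4 down a major tenth is Db3.
Gb3: a tenth down reaches E, and 16 semitones makes it Ebb2.
C3 down a major tenth is Ab1.
A major tenth down from Db4 gives Bbb2.
D5: a tenth down reaches B, and 16 semitones makes it Bb3.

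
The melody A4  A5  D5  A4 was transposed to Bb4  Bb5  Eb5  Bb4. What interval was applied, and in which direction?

up a minor second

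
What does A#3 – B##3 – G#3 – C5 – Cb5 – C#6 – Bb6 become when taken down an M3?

A#3 down a major third is F#3.
B##3: a third down reaches G, and 4 semitones makes it G##3.
A major third down from G#3 gives E3.
A major third down from C5 gives Ab4.
Cb5: a third down reaches A, and 4 semitones makes it Abb4.
C#6: a third down reaches A, and 4 semitones makes it A5.
Bb6 down a major third is Gb6.

F#3 G##3 E3 Ab4 Abb4 A5 Gb6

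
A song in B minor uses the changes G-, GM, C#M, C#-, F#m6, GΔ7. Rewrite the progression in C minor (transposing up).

Ab- AbM DM D- Gm6 AbΔ7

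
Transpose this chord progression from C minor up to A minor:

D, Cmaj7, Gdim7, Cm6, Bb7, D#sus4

B Amaj7 Edim7 Am6 G7 B#sus4

C minor up to A minor is a major sixth; each chord root moves by that interval while the quality stays the same.
D: root D up a major sixth → B, giving B.
Cmaj7: root C up a major sixth → A, giving Amaj7.
Gdim7: root G up a major sixth → E, giving Edim7.
Cm6: root C up a major sixth → A, giving Am6.
Bb7: root Bb up a major sixth → G, giving G7.
D#sus4: root D# up a major sixth → B#, giving B#sus4.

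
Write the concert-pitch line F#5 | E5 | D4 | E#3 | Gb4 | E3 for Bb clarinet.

The Bb clarinet sounds a major second below written, so the written part must be a major second above concert — transpose each note up.
F#5 becomes G#5
E5 becomes F#5
D4 becomes E4
E#3 becomes F##3
Gb4 becomes Ab4
E3 becomes F#3

G#5 F#5 E4 F##3 Ab4 F#3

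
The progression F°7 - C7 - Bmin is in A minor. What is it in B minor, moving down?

A minor down to B minor is a minor seventh; each chord root moves by that interval while the quality stays the same.
F°7: root F down a minor seventh → G, giving G°7.
C7: root C down a minor seventh → D, giving D7.
Bmin: root B down a minor seventh → C#, giving C#min.

G°7 D7 C#min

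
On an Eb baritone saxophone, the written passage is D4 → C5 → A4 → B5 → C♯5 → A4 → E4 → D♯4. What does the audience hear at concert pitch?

The Eb baritone saxophone sounds a major thirteenth below written, so transpose each written note down a major thirteenth.
D4 -> F2
C5 -> Eb3
A4 -> C3
B5 -> D4
C#5 -> E3
A4 -> C3
E4 -> G2
D#4 -> F#2

F2 Eb3 C3 D4 E3 C3 G2 F#2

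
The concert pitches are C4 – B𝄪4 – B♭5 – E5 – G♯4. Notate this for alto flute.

Written C4 sounds as G3 on the alto flute, so concert pitches are written a perfect fourth up.
C4 -> F4
B##4 -> E##5
Bb5 -> Eb6
E5 -> A5
G#4 -> C#5

F4 E##5 Eb6 A5 C#5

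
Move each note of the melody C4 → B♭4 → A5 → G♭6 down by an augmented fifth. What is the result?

Fb3 Ebb4 Db5 Cbb6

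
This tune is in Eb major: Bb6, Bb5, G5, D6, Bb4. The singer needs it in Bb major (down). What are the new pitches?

Eb major to Bb major down is a perfect fourth, so every note moves down by that interval.
Bb6 → F6
Bb5 → F5
G5 → D5
D6 → A5
Bb4 → F4

F6 F5 D5 A5 F4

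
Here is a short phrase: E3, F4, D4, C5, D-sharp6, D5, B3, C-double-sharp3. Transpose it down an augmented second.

Db3 Ebb4 Cb4 Bbb4 C6 Cb5 Ab3 B2

E3 down an augmented second is Db3.
F4 down an augmented second is Ebb4.
D4 down an augmented second is Cb4.
An augmented second down from C5 gives Bbb4.
D#6 down an augmented second is C6.
D5: a second down reaches C, and 3 semitones makes it Cb5.
An augmented second down from B3 gives Ab3.
An augmented second down from C##3 gives B2.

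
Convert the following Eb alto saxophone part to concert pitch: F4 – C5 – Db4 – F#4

Ab3 Eb4 Fb3 A3

Written C4 on the Eb alto saxophone sounds as Eb3, a major sixth lower; apply that shift to every note.
F4 gives Ab3
C5 gives Eb4
Db4 gives Fb3
F#4 gives A3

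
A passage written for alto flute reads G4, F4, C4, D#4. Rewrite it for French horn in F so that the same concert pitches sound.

A4 G4 D4 E#4

First find concert pitch: the alto flute sounds a perfect fourth below written, so G4 F4 C4 D#4 sounds D4 C4 G3 A#3.
Then write for French horn in F: it sounds a perfect fifth below written, so the part must be a perfect fifth above concert.
D4 → A4
C4 → G4
G3 → D4
A#3 → E#4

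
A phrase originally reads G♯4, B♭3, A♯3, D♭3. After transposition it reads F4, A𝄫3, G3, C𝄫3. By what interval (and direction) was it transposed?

down an augmented second

Take the first pair: G#4 → F4. G to F spans 2 letter names, so the interval is some kind of second.
F4 to G#4 is 3 semitones, which makes it an augmented second; the second version is lower, so the direction is down.
Checking another pair — Db3 → Cbb3 — gives the same interval.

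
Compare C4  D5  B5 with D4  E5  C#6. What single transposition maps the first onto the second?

Take the first pair: C4 → D4. C to D spans 2 letter names, so the interval is some kind of second.
C4 to D4 is 2 semitones, which makes it a major second; the second version is higher, so the direction is up.
Checking another pair — B5 → C#6 — gives the same interval.

up a major second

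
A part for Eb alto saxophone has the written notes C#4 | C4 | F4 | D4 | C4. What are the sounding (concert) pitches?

E3 Eb3 Ab3 F3 Eb3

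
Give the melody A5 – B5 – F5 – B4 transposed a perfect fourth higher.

A5: a fourth up reaches D, and 5 semitones makes it D6.
B5: a fourth up reaches E, and 5 semitones makes it E6.
A perfect fourth up from F5 gives Bb5.
B4: a fourth up reaches E, and 5 semitones makes it E5.

D6 E6 Bb5 E5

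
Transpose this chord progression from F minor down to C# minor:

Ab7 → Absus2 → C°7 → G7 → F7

F minor down to C# minor is a diminished fourth; each chord root moves by that interval while the quality stays the same.
Ab7: root Ab down a diminished fourth → E, giving E7.
Absus2: root Ab down a diminished fourth → E, giving Esus2.
C°7: root C down a diminished fourth → G#, giving G#°7.
G7: root G down a diminished fourth → D#, giving D#7.
F7: root F down a diminished fourth → C#, giving C#7.

E7 Esus2 G#°7 D#7 C#7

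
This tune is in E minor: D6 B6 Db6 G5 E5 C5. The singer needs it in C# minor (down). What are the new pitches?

B5 G#6 Bb5 E5 C#5 A4

E minor to C# minor down is a minor third, so every note moves down by that interval.
D6 -> B5
B6 -> G#6
Db6 -> Bb5
G5 -> E5
E5 -> C#5
C5 -> A4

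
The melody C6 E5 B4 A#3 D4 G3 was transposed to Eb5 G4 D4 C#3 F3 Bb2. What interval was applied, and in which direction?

From C6 to Eb5 is 6 letter names — a sixth of some quality.
Eb5 to C6 is 9 semitones, which makes it a major sixth; the second version is lower, so the direction is down.
Checking another pair — G3 → Bb2 — gives the same interval.

down a major sixth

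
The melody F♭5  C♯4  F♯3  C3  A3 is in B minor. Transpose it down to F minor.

Cbb5 G3 C3 Gb2 Eb3

B minor to F minor down is an augmented fourth, so every note moves down by that interval.
Fb5 gives Cbb5
C#4 gives G3
F#3 gives C3
C3 gives Gb2
A3 gives Eb3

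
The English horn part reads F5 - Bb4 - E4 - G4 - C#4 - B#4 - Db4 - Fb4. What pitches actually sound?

Bb4 Eb4 A3 C4 F#3 E#4 Gb3 Bbb3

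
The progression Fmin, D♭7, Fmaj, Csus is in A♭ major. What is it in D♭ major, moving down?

A♭ major down to D♭ major is a perfect fifth; each chord root moves by that interval while the quality stays the same.
Fmin: root F down a perfect fifth → Bb, giving Bbmin.
D♭7: root D♭ down a perfect fifth → Gb, giving Gb7.
Fmaj: root F down a perfect fifth → Bb, giving Bbmaj.
Csus: root C down a perfect fifth → F, giving Fsus.

Bbmin Gb7 Bbmaj Fsus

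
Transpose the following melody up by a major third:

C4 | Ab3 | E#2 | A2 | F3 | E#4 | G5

E4 C4 G##2 C#3 A3 G##4 B5

A major third up from C4 gives E4.
Ab3: a third up reaches C, and 4 semitones makes it C4.
E#2 up a major third is G##2.
A major third up from A2 gives C#3.
A major third up from F3 gives A3.
E#4 up a major third is G##4.
G5 up a major third is B5.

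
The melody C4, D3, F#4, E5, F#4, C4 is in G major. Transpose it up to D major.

G4 A3 C#5 B5 C#5 G4

G major to D major up is a perfect fifth, so every note moves up by that interval.
C4 -> G4
D3 -> A3
F#4 -> C#5
E5 -> B5
F#4 -> C#5
C4 -> G4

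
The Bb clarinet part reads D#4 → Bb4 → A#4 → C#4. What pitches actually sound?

C#4 Ab4 G#4 B3

The Bb clarinet sounds a major second below written, so transpose each written note down a major second.
D#4 -> C#4
Bb4 -> Ab4
A#4 -> G#4
C#4 -> B3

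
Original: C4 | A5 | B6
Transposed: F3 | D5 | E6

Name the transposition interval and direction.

down a perfect fifth

From C4 to F3 is 5 letter names — a fifth of some quality.
F3 to C4 is 7 semitones, which makes it a perfect fifth; the second version is lower, so the direction is down.
Checking another pair — B6 → E6 — gives the same interval.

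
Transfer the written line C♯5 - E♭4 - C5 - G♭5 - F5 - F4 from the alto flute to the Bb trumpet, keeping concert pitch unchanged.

First find concert pitch: the alto flute sounds a perfect fourth below written, so C♯5 E♭4 C5 G♭5 F5 F4 sounds G#4 Bb3 G4 Db5 C5 C4.
Then write for Bb trumpet: it sounds a major second below written, so the part must be a major second above concert.
G#4 → A#4
Bb3 → C4
G4 → A4
Db5 → Eb5
C5 → D5
C4 → D4

A#4 C4 A4 Eb5 D5 D4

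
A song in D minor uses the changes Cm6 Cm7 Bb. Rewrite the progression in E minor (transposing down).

Dm6 Dm7 C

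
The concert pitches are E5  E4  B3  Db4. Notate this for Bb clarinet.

F#5 F#4 C#4 Eb4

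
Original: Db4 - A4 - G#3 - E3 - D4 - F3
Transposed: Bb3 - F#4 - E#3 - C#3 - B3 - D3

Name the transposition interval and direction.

From Db4 to Bb3 is 3 letter names — a third of some quality.
Bb3 to Db4 is 3 semitones, which makes it a minor third; the second version is lower, so the direction is down.
Checking another pair — F3 → D3 — gives the same interval.

down a minor third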